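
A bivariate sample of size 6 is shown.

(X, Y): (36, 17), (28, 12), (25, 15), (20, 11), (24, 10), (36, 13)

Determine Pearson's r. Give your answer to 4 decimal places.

0.6289

n = 6, ΣX = 169, ΣY = 78, ΣX² = 4977, ΣY² = 1048, ΣXY = 2251
nΣXY − ΣXΣY = 13506 − 13182 = 324
nΣX² − (ΣX)² = 29862 − 28561 = 1301; nΣY² − (ΣY)² = 6288 − 6084 = 204
r = 324 / √(1301 × 204) = 324 / 515.1738 ≈ 0.6289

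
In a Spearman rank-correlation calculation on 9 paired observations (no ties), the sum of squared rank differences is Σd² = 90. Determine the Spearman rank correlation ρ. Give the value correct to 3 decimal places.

0.250

ρ = 1 − 6Σd² / [n(n²−1)] = 1 − 6×90 / (9×80)
  = 1 − 540/720 = 1 − 0.7500 ≈ 0.250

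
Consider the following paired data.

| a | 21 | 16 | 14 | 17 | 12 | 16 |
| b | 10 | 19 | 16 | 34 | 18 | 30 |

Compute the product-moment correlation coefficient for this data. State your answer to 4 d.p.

-0.1458

n = 6, Σa = 96, Σb = 127, Σa² = 1582, Σb² = 3097, Σab = 2012
nΣab − ΣaΣb = 12072 − 12192 = -120
nΣa² − (Σa)² = 9492 − 9216 = 276; nΣb² − (Σb)² = 18582 − 16129 = 2453
r = -120 / √(276 × 2453) = -120 / 822.8171 ≈ -0.1458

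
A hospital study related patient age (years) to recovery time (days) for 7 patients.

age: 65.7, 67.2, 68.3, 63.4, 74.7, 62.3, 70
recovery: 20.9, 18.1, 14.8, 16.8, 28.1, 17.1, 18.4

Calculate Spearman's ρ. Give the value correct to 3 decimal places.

0.464

Rank age: 3, 4, 5, 2, 7, 1, 6
Rank recovery: 6, 4, 1, 2, 7, 3, 5
d = rank(age) − rank(recovery): -3, 0, 4, 0, 0, -2, 1; Σd² = 30
ρ = 1 − 6Σd² / [n(n²−1)] = 1 − 6×30 / (7×48) = 1 − 180/336 ≈ 0.464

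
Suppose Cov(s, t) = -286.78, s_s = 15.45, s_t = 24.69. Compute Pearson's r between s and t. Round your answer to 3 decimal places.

-0.752

r = Cov(s,t) / (s_s · s_t) = -286.78 / (15.45 × 24.69)
  = -286.78 / 381.4605 ≈ -0.752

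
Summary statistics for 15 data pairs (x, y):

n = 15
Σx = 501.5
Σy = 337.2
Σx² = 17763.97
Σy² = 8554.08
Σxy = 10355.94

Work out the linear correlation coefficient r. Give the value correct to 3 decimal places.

-0.931

r = (nΣxy − ΣxΣy) / √[(nΣx² − (Σx)²)(nΣy² − (Σy)²)]
Numerator: 15×10355.94 − 501.5×337.2 = -13766.7
Denominator: √[(266459.55 − 251502.25)(128311.2 − 113703.84)] = √[14957.3 × 14607.36] = 14781.2945
r = -13766.7 / 14781.2945 ≈ -0.931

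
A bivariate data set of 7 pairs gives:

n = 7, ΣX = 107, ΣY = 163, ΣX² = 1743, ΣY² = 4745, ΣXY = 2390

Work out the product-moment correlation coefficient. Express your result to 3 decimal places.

r = (nΣXY − ΣXΣY) / √[(nΣX² − (ΣX)²)(nΣY² − (ΣY)²)]
Numerator: 7×2390 − 107×163 = -711
Denominator: √[(12201 − 11449)(33215 − 26569)] = √[752 × 6646] = 2235.5742
r = -711 / 2235.5742 ≈ -0.318

-0.318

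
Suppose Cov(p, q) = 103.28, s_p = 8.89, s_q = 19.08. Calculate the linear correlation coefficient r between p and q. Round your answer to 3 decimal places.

0.609

r = Cov(p,q) / (s_p · s_q) = 103.28 / (8.89 × 19.08)
  = 103.28 / 169.6212 ≈ 0.609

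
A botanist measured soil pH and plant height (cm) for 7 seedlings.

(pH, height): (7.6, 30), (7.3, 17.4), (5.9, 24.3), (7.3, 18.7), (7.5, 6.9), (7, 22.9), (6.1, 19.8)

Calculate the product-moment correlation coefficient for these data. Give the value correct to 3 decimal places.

-0.214

n = 7, Σx = 48.7, Σy = 140, Σx² = 341.61, Σy² = 3107, Σxy = 967.73
nΣxy − ΣxΣy = 6774.11 − 6818 = -43.89
nΣx² − (Σx)² = 2391.27 − 2371.69 = 19.58; nΣy² − (Σy)² = 21749 − 19600 = 2149
r = -43.89 / √(19.58 × 2149) = -43.89 / 205.1278 ≈ -0.214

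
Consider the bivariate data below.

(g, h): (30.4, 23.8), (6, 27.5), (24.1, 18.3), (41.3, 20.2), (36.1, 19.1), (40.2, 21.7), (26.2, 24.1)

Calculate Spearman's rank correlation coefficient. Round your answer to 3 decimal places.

-0.357

Rank g: 4, 1, 2, 7, 5, 6, 3
Rank h: 5, 7, 1, 3, 2, 4, 6
d = rank(g) − rank(h): -1, -6, 1, 4, 3, 2, -3; Σd² = 76
ρ = 1 − 6Σd² / [n(n²−1)] = 1 − 6×76 / (7×48) = 1 − 456/336 ≈ -0.357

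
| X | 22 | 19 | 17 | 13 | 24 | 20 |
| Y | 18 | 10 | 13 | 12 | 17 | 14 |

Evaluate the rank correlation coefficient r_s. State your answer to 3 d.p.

0.771

Rank X: 5, 3, 2, 1, 6, 4
Rank Y: 6, 1, 3, 2, 5, 4
d = rank(X) − rank(Y): -1, 2, -1, -1, 1, 0; Σd² = 8
ρ = 1 − 6Σd² / [n(n²−1)] = 1 − 6×8 / (6×35) = 1 − 48/210 ≈ 0.771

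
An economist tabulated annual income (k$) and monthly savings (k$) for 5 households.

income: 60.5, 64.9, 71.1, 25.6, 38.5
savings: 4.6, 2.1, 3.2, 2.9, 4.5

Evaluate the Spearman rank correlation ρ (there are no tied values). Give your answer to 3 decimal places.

Rank income: 3, 4, 5, 1, 2
Rank savings: 5, 1, 3, 2, 4
d = rank(income) − rank(savings): -2, 3, 2, -1, -2; Σd² = 22
ρ = 1 − 6Σd² / [n(n²−1)] = 1 − 6×22 / (5×24) = 1 − 132/120 ≈ -0.100

-0.100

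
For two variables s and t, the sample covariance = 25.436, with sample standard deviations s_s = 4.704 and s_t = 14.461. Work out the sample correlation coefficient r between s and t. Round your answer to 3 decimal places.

r = Cov(s,t) / (s_s · s_t) = 25.436 / (4.704 × 14.461)
  = 25.436 / 68.0245 ≈ 0.374

0.374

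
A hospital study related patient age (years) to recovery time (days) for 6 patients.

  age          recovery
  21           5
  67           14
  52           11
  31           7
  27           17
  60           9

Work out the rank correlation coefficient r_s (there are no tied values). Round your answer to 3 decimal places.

Rank age: 1, 6, 4, 3, 2, 5
Rank recovery: 1, 5, 4, 2, 6, 3
d = rank(age) − rank(recovery): 0, 1, 0, 1, -4, 2; Σd² = 22
ρ = 1 − 6Σd² / [n(n²−1)] = 1 − 6×22 / (6×35) = 1 − 132/210 ≈ 0.371

0.371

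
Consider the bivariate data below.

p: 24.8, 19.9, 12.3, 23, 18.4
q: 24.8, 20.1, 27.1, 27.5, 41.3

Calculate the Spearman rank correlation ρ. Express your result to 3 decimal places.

Rank p: 5, 3, 1, 4, 2
Rank q: 2, 1, 3, 4, 5
d = rank(p) − rank(q): 3, 2, -2, 0, -3; Σd² = 26
ρ = 1 − 6Σd² / [n(n²−1)] = 1 − 6×26 / (5×24) = 1 − 156/120 ≈ -0.300

-0.300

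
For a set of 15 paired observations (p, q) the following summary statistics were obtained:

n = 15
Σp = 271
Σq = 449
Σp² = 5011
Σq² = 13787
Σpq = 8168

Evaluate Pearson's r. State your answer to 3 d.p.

r = (nΣpq − ΣpΣq) / √[(nΣp² − (Σp)²)(nΣq² − (Σq)²)]
Numerator: 15×8168 − 271×449 = 841
Denominator: √[(75165 − 73441)(206805 − 201601)] = √[1724 × 5204] = 2995.2790
r = 841 / 2995.2790 ≈ 0.281

0.281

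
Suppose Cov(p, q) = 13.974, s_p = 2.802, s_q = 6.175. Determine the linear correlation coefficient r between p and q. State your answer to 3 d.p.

r = Cov(p,q) / (s_p · s_q) = 13.974 / (2.802 × 6.175)
  = 13.974 / 17.3024 ≈ 0.808

0.808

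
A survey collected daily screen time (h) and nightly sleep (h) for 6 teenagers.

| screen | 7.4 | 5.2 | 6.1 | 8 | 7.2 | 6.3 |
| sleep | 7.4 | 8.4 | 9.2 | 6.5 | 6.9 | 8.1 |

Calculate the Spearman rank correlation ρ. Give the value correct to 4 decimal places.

-0.8857

Rank screen: 5, 1, 2, 6, 4, 3
Rank sleep: 3, 5, 6, 1, 2, 4
d = rank(screen) − rank(sleep): 2, -4, -4, 5, 2, -1; Σd² = 66
ρ = 1 − 6Σd² / [n(n²−1)] = 1 − 6×66 / (6×35) = 1 − 396/210 ≈ -0.8857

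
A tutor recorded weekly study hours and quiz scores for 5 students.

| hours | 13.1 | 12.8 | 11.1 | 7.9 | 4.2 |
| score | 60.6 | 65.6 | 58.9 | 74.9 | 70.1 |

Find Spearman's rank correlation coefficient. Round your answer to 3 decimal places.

-0.600

Rank hours: 5, 4, 3, 2, 1
Rank score: 2, 3, 1, 5, 4
d = rank(hours) − rank(score): 3, 1, 2, -3, -3; Σd² = 32
ρ = 1 − 6Σd² / [n(n²−1)] = 1 − 6×32 / (5×24) = 1 − 192/120 ≈ -0.600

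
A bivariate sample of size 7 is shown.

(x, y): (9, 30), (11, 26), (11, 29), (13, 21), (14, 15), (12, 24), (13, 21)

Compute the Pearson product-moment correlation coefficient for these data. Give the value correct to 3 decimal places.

-0.939

n = 7, Σx = 83, Σy = 166, Σx² = 1001, Σy² = 4100, Σxy = 1919
nΣxy − ΣxΣy = 13433 − 13778 = -345
nΣx² − (Σx)² = 7007 − 6889 = 118; nΣy² − (Σy)² = 28700 − 27556 = 1144
r = -345 / √(118 × 1144) = -345 / 367.4126 ≈ -0.939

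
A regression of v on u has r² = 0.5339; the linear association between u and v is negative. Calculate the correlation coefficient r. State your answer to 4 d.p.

-0.7307

|r| = √0.5339 = 0.7307
The association is negative, so r = −0.7307.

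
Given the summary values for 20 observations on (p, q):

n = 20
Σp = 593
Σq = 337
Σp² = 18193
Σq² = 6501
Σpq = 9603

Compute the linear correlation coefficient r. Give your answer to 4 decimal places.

-0.5490

r = (nΣpq − ΣpΣq) / √[(nΣp² − (Σp)²)(nΣq² − (Σq)²)]
Numerator: 20×9603 − 593×337 = -7781
Denominator: √[(363860 − 351649)(130020 − 113569)] = √[12211 × 16451] = 14173.3257
r = -7781 / 14173.3257 ≈ -0.5490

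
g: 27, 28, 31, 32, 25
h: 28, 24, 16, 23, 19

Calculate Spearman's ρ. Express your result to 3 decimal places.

Rank g: 2, 3, 4, 5, 1
Rank h: 5, 4, 1, 3, 2
d = rank(g) − rank(h): -3, -1, 3, 2, -1; Σd² = 24
ρ = 1 − 6Σd² / [n(n²−1)] = 1 − 6×24 / (5×24) = 1 − 144/120 ≈ -0.200

-0.200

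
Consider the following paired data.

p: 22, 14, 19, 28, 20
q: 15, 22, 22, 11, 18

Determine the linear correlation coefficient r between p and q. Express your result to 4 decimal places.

-0.9255

n = 5, Σp = 103, Σq = 88, Σp² = 2225, Σq² = 1638, Σpq = 1724
nΣpq − ΣpΣq = 8620 − 9064 = -444
nΣp² − (Σp)² = 11125 − 10609 = 516; nΣq² − (Σq)² = 8190 − 7744 = 446
r = -444 / √(516 × 446) = -444 / 479.7249 ≈ -0.9255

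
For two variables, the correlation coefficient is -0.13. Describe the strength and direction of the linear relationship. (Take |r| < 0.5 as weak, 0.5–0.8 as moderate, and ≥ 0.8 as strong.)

r = -0.13 < 0 so the relationship is negative.
|r| = 0.13, which falls in the weak range.

weak negative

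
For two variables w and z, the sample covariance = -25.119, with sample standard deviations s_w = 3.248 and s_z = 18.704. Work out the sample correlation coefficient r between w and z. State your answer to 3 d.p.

-0.413

r = Cov(w,z) / (s_w · s_z) = -25.119 / (3.248 × 18.704)
  = -25.119 / 60.7506 ≈ -0.413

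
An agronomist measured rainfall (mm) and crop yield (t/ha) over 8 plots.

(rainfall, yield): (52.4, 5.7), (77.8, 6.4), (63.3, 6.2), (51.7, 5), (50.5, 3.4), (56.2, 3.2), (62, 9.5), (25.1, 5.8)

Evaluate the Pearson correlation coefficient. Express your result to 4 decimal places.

0.2580

n = 8, Σx = 439, Σy = 45.2, Σx² = 25661.08, Σy² = 282.58, Σxy = 2533.68
nΣxy − ΣxΣy = 20269.44 − 19842.8 = 426.64
nΣx² − (Σx)² = 205288.64 − 192721 = 12567.64; nΣy² − (Σy)² = 2260.64 − 2043.04 = 217.6
r = 426.64 / √(12567.64 × 217.6) = 426.64 / 1653.6984 ≈ 0.2580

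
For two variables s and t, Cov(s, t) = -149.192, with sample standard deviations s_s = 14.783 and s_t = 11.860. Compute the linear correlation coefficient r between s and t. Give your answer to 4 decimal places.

-0.8509

r = Cov(s,t) / (s_s · s_t) = -149.192 / (14.783 × 11.860)
  = -149.192 / 175.3264 ≈ -0.8509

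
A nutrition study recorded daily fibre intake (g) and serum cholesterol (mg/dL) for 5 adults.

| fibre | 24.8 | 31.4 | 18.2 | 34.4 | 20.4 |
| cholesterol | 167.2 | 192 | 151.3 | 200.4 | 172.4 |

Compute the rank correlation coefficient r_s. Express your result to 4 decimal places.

0.9000

Rank fibre: 3, 4, 1, 5, 2
Rank cholesterol: 2, 4, 1, 5, 3
d = rank(fibre) − rank(cholesterol): 1, 0, 0, 0, -1; Σd² = 2
ρ = 1 − 6Σd² / [n(n²−1)] = 1 − 6×2 / (5×24) = 1 − 12/120 ≈ 0.9000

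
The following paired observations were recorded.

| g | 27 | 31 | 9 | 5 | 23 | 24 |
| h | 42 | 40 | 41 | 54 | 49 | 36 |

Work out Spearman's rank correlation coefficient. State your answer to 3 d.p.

Rank g: 5, 6, 2, 1, 3, 4
Rank h: 4, 2, 3, 6, 5, 1
d = rank(g) − rank(h): 1, 4, -1, -5, -2, 3; Σd² = 56
ρ = 1 − 6Σd² / [n(n²−1)] = 1 − 6×56 / (6×35) = 1 − 336/210 ≈ -0.600

-0.600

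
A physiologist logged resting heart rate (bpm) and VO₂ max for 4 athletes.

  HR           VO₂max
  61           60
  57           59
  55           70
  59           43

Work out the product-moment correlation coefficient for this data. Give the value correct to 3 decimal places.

-0.532

n = 4, Σx = 232, Σy = 232, Σx² = 13476, Σy² = 13830, Σxy = 13410
nΣxy − ΣxΣy = 53640 − 53824 = -184
nΣx² − (Σx)² = 53904 − 53824 = 80; nΣy² − (Σy)² = 55320 − 53824 = 1496
r = -184 / √(80 × 1496) = -184 / 345.9480 ≈ -0.532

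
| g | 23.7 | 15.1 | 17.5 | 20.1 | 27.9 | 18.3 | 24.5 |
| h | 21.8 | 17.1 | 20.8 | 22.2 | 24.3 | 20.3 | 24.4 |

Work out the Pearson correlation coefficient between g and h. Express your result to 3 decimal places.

n = 7, Σg = 147.1, Σh = 150.9, Σg² = 3213.51, Σh² = 3291.07, Σgh = 3232.35
nΣgh − ΣgΣh = 22626.45 − 22197.39 = 429.06
nΣg² − (Σg)² = 22494.57 − 21638.41 = 856.16; nΣh² − (Σh)² = 23037.49 − 22770.81 = 266.68
r = 429.06 / √(856.16 × 266.68) = 429.06 / 477.8292 ≈ 0.898

0.898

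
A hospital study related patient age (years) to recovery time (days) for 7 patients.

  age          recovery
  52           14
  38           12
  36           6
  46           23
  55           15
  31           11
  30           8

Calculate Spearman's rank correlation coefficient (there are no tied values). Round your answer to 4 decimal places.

Rank age: 6, 4, 3, 5, 7, 2, 1
Rank recovery: 5, 4, 1, 7, 6, 3, 2
d = rank(age) − rank(recovery): 1, 0, 2, -2, 1, -1, -1; Σd² = 12
ρ = 1 − 6Σd² / [n(n²−1)] = 1 − 6×12 / (7×48) = 1 − 72/336 ≈ 0.7857

0.7857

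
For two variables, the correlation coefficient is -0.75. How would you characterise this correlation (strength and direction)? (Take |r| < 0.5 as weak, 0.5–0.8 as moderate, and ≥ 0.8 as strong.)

moderate negative

r = -0.75 < 0 so the relationship is negative.
|r| = 0.75, which falls in the moderate range.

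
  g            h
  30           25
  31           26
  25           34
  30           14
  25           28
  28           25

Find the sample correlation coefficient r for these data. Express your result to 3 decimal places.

-0.645

n = 6, Σg = 169, Σh = 152, Σg² = 4795, Σh² = 4062, Σgh = 4226
nΣgh − ΣgΣh = 25356 − 25688 = -332
nΣg² − (Σg)² = 28770 − 28561 = 209; nΣh² − (Σh)² = 24372 − 23104 = 1268
r = -332 / √(209 × 1268) = -332 / 514.7932 ≈ -0.645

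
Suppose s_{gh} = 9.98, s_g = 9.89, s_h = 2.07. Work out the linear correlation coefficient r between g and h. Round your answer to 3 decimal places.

r = Cov(g,h) / (s_g · s_h) = 9.98 / (9.89 × 2.07)
  = 9.98 / 20.4723 ≈ 0.487

0.487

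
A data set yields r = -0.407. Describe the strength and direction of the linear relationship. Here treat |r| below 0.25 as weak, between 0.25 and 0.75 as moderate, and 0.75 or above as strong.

r = -0.407 < 0 so the relationship is negative.
|r| = 0.407, which falls in the moderate range.

moderate negative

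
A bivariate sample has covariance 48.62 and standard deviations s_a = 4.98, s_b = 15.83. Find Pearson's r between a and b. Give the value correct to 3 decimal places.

r = Cov(a,b) / (s_a · s_b) = 48.62 / (4.98 × 15.83)
  = 48.62 / 78.8334 ≈ 0.617

0.617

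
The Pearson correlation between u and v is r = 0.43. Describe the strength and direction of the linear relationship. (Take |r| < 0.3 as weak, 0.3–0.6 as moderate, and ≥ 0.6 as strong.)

moderate positive

r = 0.43 > 0 so the relationship is positive.
|r| = 0.43, which falls in the moderate range.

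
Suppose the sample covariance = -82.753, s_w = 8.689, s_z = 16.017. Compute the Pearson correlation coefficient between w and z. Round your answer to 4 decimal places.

-0.5946

r = Cov(w,z) / (s_w · s_z) = -82.753 / (8.689 × 16.017)
  = -82.753 / 139.1717 ≈ -0.5946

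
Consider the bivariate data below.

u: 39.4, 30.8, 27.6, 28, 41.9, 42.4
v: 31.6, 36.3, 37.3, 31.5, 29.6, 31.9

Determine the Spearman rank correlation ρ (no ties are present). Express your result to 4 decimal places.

-0.4286

Rank u: 4, 3, 1, 2, 5, 6
Rank v: 3, 5, 6, 2, 1, 4
d = rank(u) − rank(v): 1, -2, -5, 0, 4, 2; Σd² = 50
ρ = 1 − 6Σd² / [n(n²−1)] = 1 − 6×50 / (6×35) = 1 − 300/210 ≈ -0.4286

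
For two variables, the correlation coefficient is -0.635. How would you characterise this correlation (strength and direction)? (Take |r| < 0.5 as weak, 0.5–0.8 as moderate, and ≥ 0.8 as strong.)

r = -0.635 < 0 so the relationship is negative.
|r| = 0.635, which falls in the moderate range.

moderate negative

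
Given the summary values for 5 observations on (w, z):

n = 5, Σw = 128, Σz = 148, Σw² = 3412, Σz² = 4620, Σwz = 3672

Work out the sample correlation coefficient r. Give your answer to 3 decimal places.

r = (nΣwz − ΣwΣz) / √[(nΣw² − (Σw)²)(nΣz² − (Σz)²)]
Numerator: 5×3672 − 128×148 = -584
Denominator: √[(17060 − 16384)(23100 − 21904)] = √[676 × 1196] = 899.1641
r = -584 / 899.1641 ≈ -0.649

-0.649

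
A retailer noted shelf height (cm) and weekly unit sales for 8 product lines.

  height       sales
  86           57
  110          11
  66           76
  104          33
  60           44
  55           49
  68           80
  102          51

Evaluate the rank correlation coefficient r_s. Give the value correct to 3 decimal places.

-0.405

Rank height: 5, 8, 3, 7, 2, 1, 4, 6
Rank sales: 6, 1, 7, 2, 3, 4, 8, 5
d = rank(height) − rank(sales): -1, 7, -4, 5, -1, -3, -4, 1; Σd² = 118
ρ = 1 − 6Σd² / [n(n²−1)] = 1 − 6×118 / (8×63) = 1 − 708/504 ≈ -0.405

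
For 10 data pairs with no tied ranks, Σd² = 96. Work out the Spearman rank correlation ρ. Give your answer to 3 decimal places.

ρ = 1 − 6Σd² / [n(n²−1)] = 1 − 6×96 / (10×99)
  = 1 − 576/990 = 1 − 0.5818 ≈ 0.418

0.418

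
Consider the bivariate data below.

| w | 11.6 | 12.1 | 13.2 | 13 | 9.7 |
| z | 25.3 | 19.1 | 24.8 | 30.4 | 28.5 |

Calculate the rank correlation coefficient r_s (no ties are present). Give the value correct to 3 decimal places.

Rank w: 2, 3, 5, 4, 1
Rank z: 3, 1, 2, 5, 4
d = rank(w) − rank(z): -1, 2, 3, -1, -3; Σd² = 24
ρ = 1 − 6Σd² / [n(n²−1)] = 1 − 6×24 / (5×24) = 1 − 144/120 ≈ -0.200

-0.200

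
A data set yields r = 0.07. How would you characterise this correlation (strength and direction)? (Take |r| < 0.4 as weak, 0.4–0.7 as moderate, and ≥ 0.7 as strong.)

weak positive

r = 0.07 > 0 so the relationship is positive.
|r| = 0.07, which falls in the weak range.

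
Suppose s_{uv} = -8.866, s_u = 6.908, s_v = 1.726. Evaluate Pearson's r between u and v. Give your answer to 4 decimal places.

r = Cov(u,v) / (s_u · s_v) = -8.866 / (6.908 × 1.726)
  = -8.866 / 11.9232 ≈ -0.7436

-0.7436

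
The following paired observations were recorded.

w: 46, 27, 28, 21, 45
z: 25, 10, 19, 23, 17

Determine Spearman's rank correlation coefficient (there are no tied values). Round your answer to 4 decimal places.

Rank w: 5, 2, 3, 1, 4
Rank z: 5, 1, 3, 4, 2
d = rank(w) − rank(z): 0, 1, 0, -3, 2; Σd² = 14
ρ = 1 − 6Σd² / [n(n²−1)] = 1 − 6×14 / (5×24) = 1 − 84/120 ≈ 0.3000

0.3000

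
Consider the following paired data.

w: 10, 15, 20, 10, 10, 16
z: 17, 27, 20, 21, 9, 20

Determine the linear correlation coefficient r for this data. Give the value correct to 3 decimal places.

n = 6, Σw = 81, Σz = 114, Σw² = 1181, Σz² = 2340, Σwz = 1595
nΣwz − ΣwΣz = 9570 − 9234 = 336
nΣw² − (Σw)² = 7086 − 6561 = 525; nΣz² − (Σz)² = 14040 − 12996 = 1044
r = 336 / √(525 × 1044) = 336 / 740.3378 ≈ 0.454

0.454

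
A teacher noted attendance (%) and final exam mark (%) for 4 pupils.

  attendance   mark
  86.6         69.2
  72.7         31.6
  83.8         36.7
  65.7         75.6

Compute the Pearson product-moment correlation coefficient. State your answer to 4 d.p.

n = 4, Σx = 308.8, Σy = 213.1, Σx² = 24123.78, Σy² = 12849.45, Σxy = 16332.42
nΣxy − ΣxΣy = 65329.68 − 65805.28 = -475.6
nΣx² − (Σx)² = 96495.12 − 95357.44 = 1137.68; nΣy² − (Σy)² = 51397.8 − 45411.61 = 5986.19
r = -475.6 / √(1137.68 × 5986.19) = -475.6 / 2609.6683 ≈ -0.1822

-0.1822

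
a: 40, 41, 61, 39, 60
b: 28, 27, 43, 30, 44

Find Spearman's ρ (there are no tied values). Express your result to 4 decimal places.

0.5000

Rank a: 2, 3, 5, 1, 4
Rank b: 2, 1, 4, 3, 5
d = rank(a) − rank(b): 0, 2, 1, -2, -1; Σd² = 10
ρ = 1 − 6Σd² / [n(n²−1)] = 1 − 6×10 / (5×24) = 1 − 60/120 ≈ 0.5000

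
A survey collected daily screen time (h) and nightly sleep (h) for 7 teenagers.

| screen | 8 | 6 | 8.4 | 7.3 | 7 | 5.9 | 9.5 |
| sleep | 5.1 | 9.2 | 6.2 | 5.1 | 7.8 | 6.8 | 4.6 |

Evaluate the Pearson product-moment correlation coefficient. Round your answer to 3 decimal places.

-0.748

n = 7, Σx = 52.1, Σy = 44.8, Σx² = 397.91, Σy² = 303.34, Σxy = 323.73
nΣxy − ΣxΣy = 2266.11 − 2334.08 = -67.97
nΣx² − (Σx)² = 2785.37 − 2714.41 = 70.96; nΣy² − (Σy)² = 2123.38 − 2007.04 = 116.34
r = -67.97 / √(70.96 × 116.34) = -67.97 / 90.8597 ≈ -0.748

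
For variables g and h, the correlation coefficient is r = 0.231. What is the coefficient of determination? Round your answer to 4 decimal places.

0.0534

r² = (0.231)² = 0.0534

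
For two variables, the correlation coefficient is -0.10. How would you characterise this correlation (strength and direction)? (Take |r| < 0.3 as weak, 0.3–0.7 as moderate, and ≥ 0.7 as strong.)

weak negative

r = -0.10 < 0 so the relationship is negative.
|r| = 0.10, which falls in the weak range.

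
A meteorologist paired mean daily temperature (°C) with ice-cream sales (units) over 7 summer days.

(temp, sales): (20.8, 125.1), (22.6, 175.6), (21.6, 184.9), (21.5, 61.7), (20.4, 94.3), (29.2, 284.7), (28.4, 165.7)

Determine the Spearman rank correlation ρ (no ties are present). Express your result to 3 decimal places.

Rank temp: 2, 5, 4, 3, 1, 7, 6
Rank sales: 3, 5, 6, 1, 2, 7, 4
d = rank(temp) − rank(sales): -1, 0, -2, 2, -1, 0, 2; Σd² = 14
ρ = 1 − 6Σd² / [n(n²−1)] = 1 − 6×14 / (7×48) = 1 − 84/336 ≈ 0.750

0.750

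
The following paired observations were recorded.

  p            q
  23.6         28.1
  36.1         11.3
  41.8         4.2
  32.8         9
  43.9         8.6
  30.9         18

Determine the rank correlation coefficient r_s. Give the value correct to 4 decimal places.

-0.8857

Rank p: 1, 4, 5, 3, 6, 2
Rank q: 6, 4, 1, 3, 2, 5
d = rank(p) − rank(q): -5, 0, 4, 0, 4, -3; Σd² = 66
ρ = 1 − 6Σd² / [n(n²−1)] = 1 − 6×66 / (6×35) = 1 − 396/210 ≈ -0.8857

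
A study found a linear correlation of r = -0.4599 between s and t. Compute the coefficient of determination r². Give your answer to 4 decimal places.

r² = (-0.4599)² = 0.2115

0.2115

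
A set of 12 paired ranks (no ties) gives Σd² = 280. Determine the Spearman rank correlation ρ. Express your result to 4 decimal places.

ρ = 1 − 6Σd² / [n(n²−1)] = 1 − 6×280 / (12×143)
  = 1 − 1680/1716 = 1 − 0.97902 ≈ 0.0210

0.0210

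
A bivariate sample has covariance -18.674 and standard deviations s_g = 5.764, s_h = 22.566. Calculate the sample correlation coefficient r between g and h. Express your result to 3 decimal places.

r = Cov(g,h) / (s_g · s_h) = -18.674 / (5.764 × 22.566)
  = -18.674 / 130.0704 ≈ -0.144

-0.144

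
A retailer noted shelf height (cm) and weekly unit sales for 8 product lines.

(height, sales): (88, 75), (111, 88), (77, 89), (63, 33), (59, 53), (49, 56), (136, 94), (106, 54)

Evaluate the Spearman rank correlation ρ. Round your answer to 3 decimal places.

Rank height: 5, 7, 4, 3, 2, 1, 8, 6
Rank sales: 5, 6, 7, 1, 2, 4, 8, 3
d = rank(height) − rank(sales): 0, 1, -3, 2, 0, -3, 0, 3; Σd² = 32
ρ = 1 − 6Σd² / [n(n²−1)] = 1 − 6×32 / (8×63) = 1 − 192/504 ≈ 0.619

0.619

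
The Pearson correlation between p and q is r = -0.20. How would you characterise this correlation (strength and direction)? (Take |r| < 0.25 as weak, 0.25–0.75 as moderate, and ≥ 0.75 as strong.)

r = -0.20 < 0 so the relationship is negative.
|r| = 0.20, which falls in the weak range.

weak negative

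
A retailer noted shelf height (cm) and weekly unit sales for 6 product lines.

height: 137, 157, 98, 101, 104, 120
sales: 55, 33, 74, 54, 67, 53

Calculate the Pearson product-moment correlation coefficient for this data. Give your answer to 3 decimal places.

-0.849

n = 6, Σx = 717, Σy = 336, Σx² = 88439, Σy² = 19804, Σxy = 38750
nΣxy − ΣxΣy = 232500 − 240912 = -8412
nΣx² − (Σx)² = 530634 − 514089 = 16545; nΣy² − (Σy)² = 118824 − 112896 = 5928
r = -8412 / √(16545 × 5928) = -8412 / 9903.4721 ≈ -0.849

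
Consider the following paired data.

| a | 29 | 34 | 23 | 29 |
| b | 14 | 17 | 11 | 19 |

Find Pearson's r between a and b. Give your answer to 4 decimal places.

n = 4, Σa = 115, Σb = 61, Σa² = 3367, Σb² = 967, Σab = 1788
nΣab − ΣaΣb = 7152 − 7015 = 137
nΣa² − (Σa)² = 13468 − 13225 = 243; nΣb² − (Σb)² = 3868 − 3721 = 147
r = 137 / √(243 × 147) = 137 / 189.0000 ≈ 0.7249

0.7249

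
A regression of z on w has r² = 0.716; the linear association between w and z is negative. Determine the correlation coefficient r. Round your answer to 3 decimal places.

|r| = √0.716 = 0.846
The association is negative, so r = −0.846.

-0.846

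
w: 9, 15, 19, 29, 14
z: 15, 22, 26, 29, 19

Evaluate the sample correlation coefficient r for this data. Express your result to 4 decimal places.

0.9437

n = 5, Σw = 86, Σz = 111, Σw² = 1704, Σz² = 2587, Σwz = 2066
nΣwz − ΣwΣz = 10330 − 9546 = 784
nΣw² − (Σw)² = 8520 − 7396 = 1124; nΣz² − (Σz)² = 12935 − 12321 = 614
r = 784 / √(1124 × 614) = 784 / 830.7442 ≈ 0.9437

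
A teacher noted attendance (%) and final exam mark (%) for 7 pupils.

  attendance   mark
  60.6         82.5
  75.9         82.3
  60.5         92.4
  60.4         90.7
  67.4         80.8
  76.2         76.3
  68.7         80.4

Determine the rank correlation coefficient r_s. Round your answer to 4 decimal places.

Rank attendance: 3, 6, 2, 1, 4, 7, 5
Rank mark: 5, 4, 7, 6, 3, 1, 2
d = rank(attendance) − rank(mark): -2, 2, -5, -5, 1, 6, 3; Σd² = 104
ρ = 1 − 6Σd² / [n(n²−1)] = 1 − 6×104 / (7×48) = 1 − 624/336 ≈ -0.8571

-0.8571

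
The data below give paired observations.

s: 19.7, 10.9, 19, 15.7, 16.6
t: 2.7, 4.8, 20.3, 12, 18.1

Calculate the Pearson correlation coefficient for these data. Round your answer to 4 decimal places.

0.2916

n = 5, Σs = 81.9, Σt = 57.9, Σs² = 1389.95, Σt² = 914.03, Σst = 980.07
nΣst − ΣsΣt = 4900.35 − 4742.01 = 158.34
nΣs² − (Σs)² = 6949.75 − 6707.61 = 242.14; nΣt² − (Σt)² = 4570.15 − 3352.41 = 1217.74
r = 158.34 / √(242.14 × 1217.74) = 158.34 / 543.0134 ≈ 0.2916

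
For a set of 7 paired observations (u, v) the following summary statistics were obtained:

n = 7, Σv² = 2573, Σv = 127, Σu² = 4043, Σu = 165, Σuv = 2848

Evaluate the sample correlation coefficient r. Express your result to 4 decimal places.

r = (nΣuv − ΣuΣv) / √[(nΣu² − (Σu)²)(nΣv² − (Σv)²)]
Numerator: 7×2848 − 165×127 = -1019
Denominator: √[(28301 − 27225)(18011 − 16129)] = √[1076 × 1882] = 1423.0362
r = -1019 / 1423.0362 ≈ -0.7161

-0.7161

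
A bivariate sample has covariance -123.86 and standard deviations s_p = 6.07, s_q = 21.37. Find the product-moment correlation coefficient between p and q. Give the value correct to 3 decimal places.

-0.955

r = Cov(p,q) / (s_p · s_q) = -123.86 / (6.07 × 21.37)
  = -123.86 / 129.7159 ≈ -0.955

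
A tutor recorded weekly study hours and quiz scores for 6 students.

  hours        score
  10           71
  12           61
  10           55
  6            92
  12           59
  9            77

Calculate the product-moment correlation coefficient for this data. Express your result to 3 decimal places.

-0.881

n = 6, Σx = 59, Σy = 415, Σx² = 605, Σy² = 29661, Σxy = 3945
nΣxy − ΣxΣy = 23670 − 24485 = -815
nΣx² − (Σx)² = 3630 − 3481 = 149; nΣy² − (Σy)² = 177966 − 172225 = 5741
r = -815 / √(149 × 5741) = -815 / 924.8832 ≈ -0.881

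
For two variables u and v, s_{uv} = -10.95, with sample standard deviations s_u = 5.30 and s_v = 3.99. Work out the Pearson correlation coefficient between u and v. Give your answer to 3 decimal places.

-0.518

r = Cov(u,v) / (s_u · s_v) = -10.95 / (5.30 × 3.99)
  = -10.95 / 21.1470 ≈ -0.518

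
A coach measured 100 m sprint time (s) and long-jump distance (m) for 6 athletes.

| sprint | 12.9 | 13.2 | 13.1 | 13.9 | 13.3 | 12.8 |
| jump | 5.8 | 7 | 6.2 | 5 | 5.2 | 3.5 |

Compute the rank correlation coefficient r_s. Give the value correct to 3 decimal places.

Rank sprint: 2, 4, 3, 6, 5, 1
Rank jump: 4, 6, 5, 2, 3, 1
d = rank(sprint) − rank(jump): -2, -2, -2, 4, 2, 0; Σd² = 32
ρ = 1 − 6Σd² / [n(n²−1)] = 1 − 6×32 / (6×35) = 1 − 192/210 ≈ 0.086

0.086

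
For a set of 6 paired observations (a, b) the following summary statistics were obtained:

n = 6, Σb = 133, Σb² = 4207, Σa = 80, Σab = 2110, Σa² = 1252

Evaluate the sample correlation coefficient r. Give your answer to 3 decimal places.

0.697

r = (nΣab − ΣaΣb) / √[(nΣa² − (Σa)²)(nΣb² − (Σb)²)]
Numerator: 6×2110 − 80×133 = 2020
Denominator: √[(7512 − 6400)(25242 − 17689)] = √[1112 × 7553] = 2898.0918
r = 2020 / 2898.0918 ≈ 0.697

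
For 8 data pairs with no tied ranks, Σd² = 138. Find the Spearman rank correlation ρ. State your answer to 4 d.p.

-0.6429

ρ = 1 − 6Σd² / [n(n²−1)] = 1 − 6×138 / (8×63)
  = 1 − 828/504 = 1 − 1.64286 ≈ -0.6429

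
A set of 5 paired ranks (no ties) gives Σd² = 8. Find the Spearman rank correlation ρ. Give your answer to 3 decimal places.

ρ = 1 − 6Σd² / [n(n²−1)] = 1 − 6×8 / (5×24)
  = 1 − 48/120 = 1 − 0.4000 ≈ 0.600

0.600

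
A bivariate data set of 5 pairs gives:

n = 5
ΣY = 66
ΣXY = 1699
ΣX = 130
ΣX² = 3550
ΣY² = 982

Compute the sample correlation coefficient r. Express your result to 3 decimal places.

-0.124

r = (nΣXY − ΣXΣY) / √[(nΣX² − (ΣX)²)(nΣY² − (ΣY)²)]
Numerator: 5×1699 − 130×66 = -85
Denominator: √[(17750 − 16900)(4910 − 4356)] = √[850 × 554] = 686.2215
r = -85 / 686.2215 ≈ -0.124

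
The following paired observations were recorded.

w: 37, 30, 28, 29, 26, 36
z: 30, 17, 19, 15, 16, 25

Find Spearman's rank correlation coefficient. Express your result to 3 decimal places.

Rank w: 6, 4, 2, 3, 1, 5
Rank z: 6, 3, 4, 1, 2, 5
d = rank(w) − rank(z): 0, 1, -2, 2, -1, 0; Σd² = 10
ρ = 1 − 6Σd² / [n(n²−1)] = 1 − 6×10 / (6×35) = 1 − 60/210 ≈ 0.714

0.714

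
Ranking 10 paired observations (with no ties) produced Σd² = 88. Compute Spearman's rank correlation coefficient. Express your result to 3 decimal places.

0.467

ρ = 1 − 6Σd² / [n(n²−1)] = 1 − 6×88 / (10×99)
  = 1 − 528/990 = 1 − 0.5333 ≈ 0.467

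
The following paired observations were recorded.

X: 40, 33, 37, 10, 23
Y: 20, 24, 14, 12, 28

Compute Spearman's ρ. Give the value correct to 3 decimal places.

0.100

Rank X: 5, 3, 4, 1, 2
Rank Y: 3, 4, 2, 1, 5
d = rank(X) − rank(Y): 2, -1, 2, 0, -3; Σd² = 18
ρ = 1 − 6Σd² / [n(n²−1)] = 1 − 6×18 / (5×24) = 1 − 108/120 ≈ 0.100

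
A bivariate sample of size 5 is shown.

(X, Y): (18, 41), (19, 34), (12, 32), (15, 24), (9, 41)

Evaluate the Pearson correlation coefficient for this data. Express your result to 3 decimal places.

n = 5, ΣX = 73, ΣY = 172, ΣX² = 1135, ΣY² = 6118, ΣXY = 2497
nΣXY − ΣXΣY = 12485 − 12556 = -71
nΣX² − (ΣX)² = 5675 − 5329 = 346; nΣY² − (ΣY)² = 30590 − 29584 = 1006
r = -71 / √(346 × 1006) = -71 / 589.9797 ≈ -0.120

-0.120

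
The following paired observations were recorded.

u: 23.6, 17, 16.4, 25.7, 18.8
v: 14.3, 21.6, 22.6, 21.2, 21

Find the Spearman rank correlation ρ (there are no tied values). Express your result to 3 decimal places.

Rank u: 4, 2, 1, 5, 3
Rank v: 1, 4, 5, 3, 2
d = rank(u) − rank(v): 3, -2, -4, 2, 1; Σd² = 34
ρ = 1 − 6Σd² / [n(n²−1)] = 1 − 6×34 / (5×24) = 1 − 204/120 ≈ -0.700

-0.700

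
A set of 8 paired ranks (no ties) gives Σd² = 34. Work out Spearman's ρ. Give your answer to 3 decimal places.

0.595

ρ = 1 − 6Σd² / [n(n²−1)] = 1 − 6×34 / (8×63)
  = 1 − 204/504 = 1 − 0.4048 ≈ 0.595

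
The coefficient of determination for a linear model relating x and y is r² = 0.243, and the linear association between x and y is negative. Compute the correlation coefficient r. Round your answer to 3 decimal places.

-0.493

|r| = √0.243 = 0.493
The association is negative, so r = −0.493.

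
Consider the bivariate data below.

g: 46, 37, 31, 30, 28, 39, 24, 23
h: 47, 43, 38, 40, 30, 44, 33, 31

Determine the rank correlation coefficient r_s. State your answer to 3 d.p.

0.905

Rank g: 8, 6, 5, 4, 3, 7, 2, 1
Rank h: 8, 6, 4, 5, 1, 7, 3, 2
d = rank(g) − rank(h): 0, 0, 1, -1, 2, 0, -1, -1; Σd² = 8
ρ = 1 − 6Σd² / [n(n²−1)] = 1 − 6×8 / (8×63) = 1 − 48/504 ≈ 0.905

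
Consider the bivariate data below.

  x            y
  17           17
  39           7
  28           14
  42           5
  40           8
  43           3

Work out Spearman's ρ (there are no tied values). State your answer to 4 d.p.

-0.9429

Rank x: 1, 3, 2, 5, 4, 6
Rank y: 6, 3, 5, 2, 4, 1
d = rank(x) − rank(y): -5, 0, -3, 3, 0, 5; Σd² = 68
ρ = 1 − 6Σd² / [n(n²−1)] = 1 − 6×68 / (6×35) = 1 − 408/210 ≈ -0.9429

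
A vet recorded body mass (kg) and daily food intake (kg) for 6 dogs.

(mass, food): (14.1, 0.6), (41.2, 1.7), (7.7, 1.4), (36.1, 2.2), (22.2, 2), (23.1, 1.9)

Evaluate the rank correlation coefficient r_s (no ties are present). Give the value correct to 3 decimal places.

Rank mass: 2, 6, 1, 5, 3, 4
Rank food: 1, 3, 2, 6, 5, 4
d = rank(mass) − rank(food): 1, 3, -1, -1, -2, 0; Σd² = 16
ρ = 1 − 6Σd² / [n(n²−1)] = 1 − 6×16 / (6×35) = 1 − 96/210 ≈ 0.543

0.543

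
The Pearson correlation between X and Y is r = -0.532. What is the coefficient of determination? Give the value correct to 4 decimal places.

r² = (-0.532)² = 0.2830

0.2830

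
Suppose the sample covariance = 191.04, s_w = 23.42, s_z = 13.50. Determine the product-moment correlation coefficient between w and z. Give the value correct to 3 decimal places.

r = Cov(w,z) / (s_w · s_z) = 191.04 / (23.42 × 13.50)
  = 191.04 / 316.1700 ≈ 0.604

0.604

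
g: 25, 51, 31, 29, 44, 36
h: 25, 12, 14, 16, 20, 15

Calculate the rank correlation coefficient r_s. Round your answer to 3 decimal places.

-0.600

Rank g: 1, 6, 3, 2, 5, 4
Rank h: 6, 1, 2, 4, 5, 3
d = rank(g) − rank(h): -5, 5, 1, -2, 0, 1; Σd² = 56
ρ = 1 − 6Σd² / [n(n²−1)] = 1 − 6×56 / (6×35) = 1 − 336/210 ≈ -0.600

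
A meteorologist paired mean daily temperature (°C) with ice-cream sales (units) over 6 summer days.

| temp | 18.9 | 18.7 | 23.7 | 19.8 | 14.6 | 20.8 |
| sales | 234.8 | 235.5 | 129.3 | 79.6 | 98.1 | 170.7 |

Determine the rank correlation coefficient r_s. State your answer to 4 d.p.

-0.1429

Rank temp: 3, 2, 6, 4, 1, 5
Rank sales: 5, 6, 3, 1, 2, 4
d = rank(temp) − rank(sales): -2, -4, 3, 3, -1, 1; Σd² = 40
ρ = 1 − 6Σd² / [n(n²−1)] = 1 − 6×40 / (6×35) = 1 − 240/210 ≈ -0.1429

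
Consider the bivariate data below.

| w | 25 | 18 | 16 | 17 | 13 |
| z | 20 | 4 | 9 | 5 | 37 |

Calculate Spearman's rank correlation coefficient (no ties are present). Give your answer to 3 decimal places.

Rank w: 5, 4, 2, 3, 1
Rank z: 4, 1, 3, 2, 5
d = rank(w) − rank(z): 1, 3, -1, 1, -4; Σd² = 28
ρ = 1 − 6Σd² / [n(n²−1)] = 1 − 6×28 / (5×24) = 1 − 168/120 ≈ -0.400

-0.400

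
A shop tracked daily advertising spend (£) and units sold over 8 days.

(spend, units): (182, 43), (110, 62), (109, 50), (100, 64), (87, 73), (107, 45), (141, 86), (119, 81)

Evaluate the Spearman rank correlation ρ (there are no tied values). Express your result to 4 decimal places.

-0.0476

Rank spend: 8, 5, 4, 2, 1, 3, 7, 6
Rank units: 1, 4, 3, 5, 6, 2, 8, 7
d = rank(spend) − rank(units): 7, 1, 1, -3, -5, 1, -1, -1; Σd² = 88
ρ = 1 − 6Σd² / [n(n²−1)] = 1 − 6×88 / (8×63) = 1 − 528/504 ≈ -0.0476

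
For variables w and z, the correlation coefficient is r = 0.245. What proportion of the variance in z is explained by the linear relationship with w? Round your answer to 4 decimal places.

0.0600

r² = (0.245)² = 0.0600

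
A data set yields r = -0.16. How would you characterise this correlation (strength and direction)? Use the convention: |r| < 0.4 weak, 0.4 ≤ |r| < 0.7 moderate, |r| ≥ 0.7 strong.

r = -0.16 < 0 so the relationship is negative.
|r| = 0.16, which falls in the weak range.

weak negative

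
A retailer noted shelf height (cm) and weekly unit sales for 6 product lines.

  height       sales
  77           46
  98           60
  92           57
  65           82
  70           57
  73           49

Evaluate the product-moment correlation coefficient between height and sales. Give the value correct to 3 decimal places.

-0.272

n = 6, Σx = 475, Σy = 351, Σx² = 38451, Σy² = 21339, Σxy = 27563
nΣxy − ΣxΣy = 165378 − 166725 = -1347
nΣx² − (Σx)² = 230706 − 225625 = 5081; nΣy² − (Σy)² = 128034 − 123201 = 4833
r = -1347 / √(5081 × 4833) = -1347 / 4955.4488 ≈ -0.272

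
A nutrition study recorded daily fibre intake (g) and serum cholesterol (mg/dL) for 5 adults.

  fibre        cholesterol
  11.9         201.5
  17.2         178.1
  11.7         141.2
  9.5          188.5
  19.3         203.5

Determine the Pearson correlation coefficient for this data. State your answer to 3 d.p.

n = 5, Σx = 69.6, Σy = 912.8, Σx² = 1037.08, Σy² = 169203.8, Σxy = 12831.51
nΣxy − ΣxΣy = 64157.55 − 63530.88 = 626.67
nΣx² − (Σx)² = 5185.4 − 4844.16 = 341.24; nΣy² − (Σy)² = 846019 − 833203.84 = 12815.16
r = 626.67 / √(341.24 × 12815.16) = 626.67 / 2091.1827 ≈ 0.300

0.300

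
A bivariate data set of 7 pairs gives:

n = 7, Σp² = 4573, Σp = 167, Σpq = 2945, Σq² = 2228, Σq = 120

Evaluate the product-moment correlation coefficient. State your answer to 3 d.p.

r = (nΣpq − ΣpΣq) / √[(nΣp² − (Σp)²)(nΣq² − (Σq)²)]
Numerator: 7×2945 − 167×120 = 575
Denominator: √[(32011 − 27889)(15596 − 14400)] = √[4122 × 1196] = 2220.3405
r = 575 / 2220.3405 ≈ 0.259

0.259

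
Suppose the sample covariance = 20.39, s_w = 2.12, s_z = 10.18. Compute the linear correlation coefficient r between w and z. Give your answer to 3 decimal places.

0.945

r = Cov(w,z) / (s_w · s_z) = 20.39 / (2.12 × 10.18)
  = 20.39 / 21.5816 ≈ 0.945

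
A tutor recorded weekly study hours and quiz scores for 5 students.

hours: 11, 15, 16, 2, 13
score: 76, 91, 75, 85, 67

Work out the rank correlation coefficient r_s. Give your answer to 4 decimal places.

Rank hours: 2, 4, 5, 1, 3
Rank score: 3, 5, 2, 4, 1
d = rank(hours) − rank(score): -1, -1, 3, -3, 2; Σd² = 24
ρ = 1 − 6Σd² / [n(n²−1)] = 1 − 6×24 / (5×24) = 1 − 144/120 ≈ -0.2000

-0.2000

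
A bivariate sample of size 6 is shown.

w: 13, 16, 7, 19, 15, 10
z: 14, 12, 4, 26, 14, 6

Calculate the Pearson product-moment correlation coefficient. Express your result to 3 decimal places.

n = 6, Σw = 80, Σz = 76, Σw² = 1160, Σz² = 1264, Σwz = 1166
nΣwz − ΣwΣz = 6996 − 6080 = 916
nΣw² − (Σw)² = 6960 − 6400 = 560; nΣz² − (Σz)² = 7584 − 5776 = 1808
r = 916 / √(560 × 1808) = 916 / 1006.2207 ≈ 0.910

0.910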